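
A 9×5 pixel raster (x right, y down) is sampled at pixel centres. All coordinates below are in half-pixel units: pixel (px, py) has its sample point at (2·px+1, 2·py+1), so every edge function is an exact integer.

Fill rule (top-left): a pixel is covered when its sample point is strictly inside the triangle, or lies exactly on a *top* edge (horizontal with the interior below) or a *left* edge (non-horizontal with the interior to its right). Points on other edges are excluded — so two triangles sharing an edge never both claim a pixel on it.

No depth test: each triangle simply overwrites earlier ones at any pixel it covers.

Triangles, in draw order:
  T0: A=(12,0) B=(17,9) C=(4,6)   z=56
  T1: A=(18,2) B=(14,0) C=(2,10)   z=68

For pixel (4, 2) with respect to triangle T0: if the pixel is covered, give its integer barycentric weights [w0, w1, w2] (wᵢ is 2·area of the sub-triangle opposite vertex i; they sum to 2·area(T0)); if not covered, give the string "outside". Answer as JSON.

T0:
  2·area = 102
  edge (12, 0)→(17, 9): d=(5,9) right/bottom  bias=-1
  edge (17, 9)→(4, 6): d=(-13,-3) top-left  bias=+0
  edge (4, 6)→(12, 0): d=(8,-6) top-left  bias=+0
    (5,0)@(11, 1): e=[14,86,2] → X
    (6,0)@(13, 1): e=[-4,92,14] → .
    (4,1)@(9, 3): e=[42,54,6] → X
    (6,1)@(13, 3): e=[6,66,30] → X
    (7,1)@(15, 3): e=[-12,72,42] → .
    (3,2)@(7, 5): e=[70,22,10] → X
    (7,2)@(15, 5): e=[-2,46,58] → .
    (3,3)@(7, 7): e=[80,-4,26] → .
    (4,3)@(9, 7): e=[62,2,38] → X
    (7,3)@(15, 7): e=[8,20,74] → X
    (8,3)@(17, 7): e=[-10,26,86] → .
    (4,4)@(9, 9): e=[72,-24,54] → .
    (8,4)@(17, 9): e=[0,0,102] → .  [on edge]
  covered (12 px):
    . . . . . X . . .
    . . . . X X X . .
    . . . X X X X . .
    . . . . X X X X .
    . . . . . . . . .
T1:
  2·area = 64  (B↔C swapped to make it positive)
  edge (18, 2)→(2, 10): d=(-16,8) right/bottom  bias=-1
  edge (2, 10)→(14, 0): d=(12,-10) top-left  bias=+0
  edge (14, 0)→(18, 2): d=(4,2) right/bottom  bias=-1
    (6,0)@(13, 1): e=[56,2,6] → X
    (7,0)@(15, 1): e=[40,22,2] → X
    (8,0)@(17, 1): e=[24,42,-2] → .
    (5,1)@(11, 3): e=[40,6,18] → X
    (8,1)@(17, 3): e=[-8,66,6] → .
    (4,2)@(9, 5): e=[24,10,30] → X
    (6,2)@(13, 5): e=[-8,50,22] → .
    (7,2)@(15, 5): e=[-24,70,18] → .
    (3,3)@(7, 7): e=[8,14,42] → X
    (4,3)@(9, 7): e=[-8,34,38] → .
    (5,3)@(11, 7): e=[-24,54,34] → .
    (3,4)@(7, 9): e=[-24,38,50] → .
  covered (8 px):
    . . . . . . X X .
    . . . . . X X X .
    . . . . X X . . .
    . . . X . . . . .
    . . . . . . . . .

Result: [28,22,52]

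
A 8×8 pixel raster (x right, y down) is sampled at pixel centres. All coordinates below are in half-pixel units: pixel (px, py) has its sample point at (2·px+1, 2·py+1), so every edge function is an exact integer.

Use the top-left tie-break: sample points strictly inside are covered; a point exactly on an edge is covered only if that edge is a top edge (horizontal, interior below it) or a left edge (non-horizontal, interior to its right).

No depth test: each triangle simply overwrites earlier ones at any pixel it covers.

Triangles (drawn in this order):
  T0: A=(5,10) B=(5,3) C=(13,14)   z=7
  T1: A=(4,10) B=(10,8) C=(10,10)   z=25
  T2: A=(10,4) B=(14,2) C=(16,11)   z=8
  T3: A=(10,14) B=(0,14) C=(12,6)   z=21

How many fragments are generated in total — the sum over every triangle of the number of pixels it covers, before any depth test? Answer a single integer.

T0:
  2·area = 56
  edge (5, 10)→(5, 3): d=(0,-7) top-left  bias=+0
  edge (5, 3)→(13, 14): d=(8,11) right/bottom  bias=-1
  edge (13, 14)→(5, 10): d=(-8,-4) top-left  bias=+0
    (2,0)@(5, 1): e=[0,-16,72] → .  [on edge]
    (2,1)@(5, 3): e=[0,0,56] → .  [on edge]
    (2,2)@(5, 5): e=[0,16,40] → X  [on edge]
    (3,2)@(7, 5): e=[14,-6,48] → .
    (2,3)@(5, 7): e=[0,32,24] → X  [on edge]
    (3,3)@(7, 7): e=[14,10,32] → X
    (4,3)@(9, 7): e=[28,-12,40] → .
    (1,4)@(3, 9): e=[-14,70,0] → .  [on edge]
    (2,4)@(5, 9): e=[0,48,8] → X  [on edge]
    (4,4)@(9, 9): e=[28,4,24] → X
    (5,4)@(11, 9): e=[42,-18,32] → .
    (2,5)@(5, 11): e=[0,64,-8] → .  [on edge]
    (3,5)@(7, 11): e=[14,42,0] → X  [on edge]
    (2,6)@(5, 13): e=[0,80,-24] → .  [on edge]
    (5,6)@(11, 13): e=[42,14,0] → X  [on edge]
    (2,7)@(5, 15): e=[0,96,-40] → .  [on edge]
    (7,7)@(15, 15): e=[70,-14,0] → .  [on edge]
  covered (9 px):
    . . . . . . . .
    . . . . . . . .
    . . X . . . . .
    . . X X . . . .
    . . X X X . . .
    . . . X X . . .
    . . . . . X . .
    . . . . . . . .
T1:
  2·area = 12
  edge (4, 10)→(10, 8): d=(6,-2) top-left  bias=+0
  edge (10, 8)→(10, 10): d=(0,2) right/bottom  bias=-1
  edge (10, 10)→(4, 10): d=(-6,0) right/bottom  bias=-1
    (6,3)@(13, 7): e=[0,-6,18] → .  [on edge]
    (3,4)@(7, 9): e=[0,6,6] → X  [on edge]
    (4,4)@(9, 9): e=[4,2,6] → X
    (5,4)@(11, 9): e=[8,-2,6] → .
    (0,5)@(1, 11): e=[0,18,-6] → .  [on edge]
    (3,5)@(7, 11): e=[12,6,-6] → .
    (4,5)@(9, 11): e=[16,2,-6] → .
  covered (2 px):
    . . . . . . . .
    . . . . . . . .
    . . . . . . . .
    . . . . . . . .
    . . . X X . . .
    . . . . . . . .
    . . . . . . . .
    . . . . . . . .
T2:
  2·area = 40
  edge (10, 4)→(14, 2): d=(4,-2) top-left  bias=+0
  edge (14, 2)→(16, 11): d=(2,9) right/bottom  bias=-1
  edge (16, 11)→(10, 4): d=(-6,-7) top-left  bias=+0
    (6,1)@(13, 3): e=[2,11,27] → X
    (7,1)@(15, 3): e=[6,-7,41] → .
    (5,2)@(11, 5): e=[6,33,1] → X
    (7,2)@(15, 5): e=[14,-3,29] → .
    (5,3)@(11, 7): e=[14,37,-11] → .
    (6,3)@(13, 7): e=[18,19,3] → X
    (7,3)@(15, 7): e=[22,1,17] → X
    (6,4)@(13, 9): e=[26,23,-9] → .
    (7,4)@(15, 9): e=[30,5,5] → X
    (7,5)@(15, 11): e=[38,9,-7] → .
  covered (6 px):
    . . . . . . . .
    . . . . . . X .
    . . . . . X X .
    . . . . . . X X
    . . . . . . . X
    . . . . . . . .
    . . . . . . . .
    . . . . . . . .
T3:
  2·area = 80
  edge (10, 14)→(0, 14): d=(-10,0) right/bottom  bias=-1
  edge (0, 14)→(12, 6): d=(12,-8) top-left  bias=+0
  edge (12, 6)→(10, 14): d=(-2,8) right/bottom  bias=-1
    (5,3)@(11, 7): e=[70,4,6] → X
    (6,3)@(13, 7): e=[70,20,-10] → .
    (4,4)@(9, 9): e=[50,12,18] → X
    (6,4)@(13, 9): e=[50,44,-14] → .
    (2,5)@(5, 11): e=[30,4,46] → X
    (3,5)@(7, 11): e=[30,20,30] → X
    (5,5)@(11, 11): e=[30,52,-2] → .
    (1,6)@(3, 13): e=[10,12,58] → X
    (5,6)@(11, 13): e=[10,76,-6] → .
    (1,7)@(3, 15): e=[-10,36,54] → .
    (2,7)@(5, 15): e=[-10,52,38] → .
    (3,7)@(7, 15): e=[-10,68,22] → .
  covered (10 px):
    . . . . . . . .
    . . . . . . . .
    . . . . . . . .
    . . . . . X . .
    . . . . X X . .
    . . X X X . . .
    . X X X X . . .
    . . . . . . . .

Answer: 27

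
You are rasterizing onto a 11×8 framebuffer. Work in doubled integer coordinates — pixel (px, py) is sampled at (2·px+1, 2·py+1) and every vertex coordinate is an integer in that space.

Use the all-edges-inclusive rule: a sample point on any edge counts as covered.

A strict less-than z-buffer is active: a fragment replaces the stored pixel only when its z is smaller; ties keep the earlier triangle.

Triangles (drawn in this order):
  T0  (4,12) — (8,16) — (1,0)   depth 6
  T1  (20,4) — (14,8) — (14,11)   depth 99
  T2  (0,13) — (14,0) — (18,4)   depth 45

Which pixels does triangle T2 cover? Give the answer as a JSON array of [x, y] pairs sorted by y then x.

T0:
  2·area = 36  (B↔C swapped to make it positive)
  edge (4, 12)→(1, 0): d=(-3,-12) inclusive
  edge (1, 0)→(8, 16): d=(7,16) inclusive
  edge (8, 16)→(4, 12): d=(-4,-4) inclusive
    (1,2)@(3, 5): e=[9,3,24] → #
    (2,2)@(5, 5): e=[33,-29,32] → ·
    (1,3)@(3, 7): e=[3,17,16] → #
    (2,3)@(5, 7): e=[27,-15,24] → ·
    (0,4)@(1, 9): e=[-27,63,0] → ·  [on edge]
    (1,4)@(3, 9): e=[-3,31,8] → ·
    (1,5)@(3, 11): e=[-9,45,0] → ·  [on edge]
    (2,5)@(5, 11): e=[15,13,8] → #
    (3,5)@(7, 11): e=[39,-19,16] → ·
    (2,6)@(5, 13): e=[9,27,0] → #  [on edge]
    (3,6)@(7, 13): e=[33,-5,8] → ·
    (2,7)@(5, 15): e=[3,41,-8] → ·
    (3,7)@(7, 15): e=[27,9,0] → #  [on edge]
  covered (5 px):
    · · · · · · · · · · ·
    · · · · · · · · · · ·
    · # · · · · · · · · ·
    · # · · · · · · · · ·
    · · · · · · · · · · ·
    · · # · · · · · · · ·
    · · # · · · · · · · ·
    · · · # · · · · · · ·
T1:
  2·area = 18  (B↔C swapped to make it positive)
  edge (20, 4)→(14, 11): d=(-6,7) inclusive
  edge (14, 11)→(14, 8): d=(0,-3) inclusive
  edge (14, 8)→(20, 4): d=(6,-4) inclusive
    (9,2)@(19, 5): e=[1,15,2] → #
    (10,2)@(21, 5): e=[-13,21,10] → ·
    (8,3)@(17, 7): e=[3,9,6] → #
    (9,3)@(19, 7): e=[-11,15,14] → ·
    (7,4)@(15, 9): e=[5,3,10] → #
    (8,4)@(17, 9): e=[-9,9,18] → ·
    (7,5)@(15, 11): e=[-7,3,22] → ·
  covered (3 px):
    · · · · · · · · · · ·
    · · · · · · · · · · ·
    · · · · · · · · · # ·
    · · · · · · · · # · ·
    · · · · · · · # · · ·
    · · · · · · · · · · ·
    · · · · · · · · · · ·
    · · · · · · · · · · ·
T2:
  2·area = 108
  edge (0, 13)→(14, 0): d=(14,-13) inclusive
  edge (14, 0)→(18, 4): d=(4,4) inclusive
  edge (18, 4)→(0, 13): d=(-18,9) inclusive
    (6,0)@(13, 1): e=[1,8,99] → #
    (7,0)@(15, 1): e=[27,0,81] → #  [on edge]
    (8,0)@(17, 1): e=[53,-8,63] → ·
    (5,1)@(11, 3): e=[3,24,81] → #
    (8,1)@(17, 3): e=[81,0,27] → #  [on edge]
    (9,1)@(19, 3): e=[107,-8,9] → ·
    (4,2)@(9, 5): e=[5,40,63] → #
    (8,2)@(17, 5): e=[109,8,-9] → ·
    (9,2)@(19, 5): e=[135,0,-27] → ·  [on edge]
    (3,3)@(7, 7): e=[7,56,45] → #
    (6,3)@(13, 7): e=[85,32,-9] → ·
    (7,3)@(15, 7): e=[111,24,-27] → ·
    (10,3)@(21, 7): e=[189,0,-81] → ·  [on edge]
  covered (16 px):
    · · · · · · # # · · ·
    · · · · · # # # # · ·
    · · · · # # # # · · ·
    · · · # # # · · · · ·
    · · # # · · · · · · ·
    · # · · · · · · · · ·
    · · · · · · · · · · ·
    · · · · · · · · · · ·

Final: [[6,0],[7,0],[5,1],[6,1],[7,1],[8,1],[4,2],[5,2],[6,2],[7,2],[3,3],[4,3],[5,3],[2,4],[3,4],[1,5]]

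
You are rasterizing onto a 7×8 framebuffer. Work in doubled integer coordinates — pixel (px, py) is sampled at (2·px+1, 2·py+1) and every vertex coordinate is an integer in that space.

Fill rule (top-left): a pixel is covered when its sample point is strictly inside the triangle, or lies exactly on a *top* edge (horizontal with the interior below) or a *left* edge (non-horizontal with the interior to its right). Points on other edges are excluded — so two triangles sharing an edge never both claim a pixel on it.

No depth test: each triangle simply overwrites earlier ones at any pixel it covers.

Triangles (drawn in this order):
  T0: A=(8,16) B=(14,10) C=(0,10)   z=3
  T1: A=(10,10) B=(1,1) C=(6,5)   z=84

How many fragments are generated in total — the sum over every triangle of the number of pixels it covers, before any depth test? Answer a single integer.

T0:
  2·area = 84  (B↔C swapped to make it positive)
  edge (8, 16)→(0, 10): d=(-8,-6) top-left  bias=+0
  edge (0, 10)→(14, 10): d=(14,0) top-left  bias=+0
  edge (14, 10)→(8, 16): d=(-6,6) right/bottom  bias=-1
    (1,5)@(3, 11): e=[10,14,60] → #
    (2,5)@(5, 11): e=[22,14,48] → #
    (3,5)@(7, 11): e=[34,14,36] → #
    (4,5)@(9, 11): e=[46,14,24] → #
    (5,5)@(11, 11): e=[58,14,12] → #
    (6,5)@(13, 11): e=[70,14,0] → ·  [on edge]
    (1,6)@(3, 13): e=[-6,42,48] → ·
    (2,6)@(5, 13): e=[6,42,36] → #
    (5,6)@(11, 13): e=[42,42,0] → ·  [on edge]
    (2,7)@(5, 15): e=[-10,70,24] → ·
    (3,7)@(7, 15): e=[2,70,12] → #
    (4,7)@(9, 15): e=[14,70,0] → ·  [on edge]
  covered (9 px):
    · · · · · · ·
    · · · · · · ·
    · · · · · · ·
    · · · · · · ·
    · · · · · · ·
    · # # # # # ·
    · · # # # · ·
    · · · # · · ·
T1:
  2·area = 9
  edge (10, 10)→(1, 1): d=(-9,-9) top-left  bias=+0
  edge (1, 1)→(6, 5): d=(5,4) right/bottom  bias=-1
  edge (6, 5)→(10, 10): d=(4,5) right/bottom  bias=-1
    (0,0)@(1, 1): e=[0,0,9] → ·  [on edge]
    (1,1)@(3, 3): e=[0,2,7] → #  [on edge]
    (2,1)@(5, 3): e=[18,-6,-3] → ·
    (1,2)@(3, 5): e=[-18,12,15] → ·
    (2,2)@(5, 5): e=[0,4,5] → #  [on edge]
    (3,2)@(7, 5): e=[18,-4,-5] → ·
    (2,3)@(5, 7): e=[-18,14,13] → ·
    (3,3)@(7, 7): e=[0,6,3] → #  [on edge]
    (4,3)@(9, 7): e=[18,-2,-7] → ·
    (3,4)@(7, 9): e=[-18,16,11] → ·
    (4,4)@(9, 9): e=[0,8,1] → #  [on edge]
    (5,4)@(11, 9): e=[18,0,-9] → ·  [on edge]
    (5,5)@(11, 11): e=[0,10,-1] → ·  [on edge]
    (6,6)@(13, 13): e=[0,12,-3] → ·  [on edge]
  covered (4 px):
    · · · · · · ·
    · # · · · · ·
    · · # · · · ·
    · · · # · · ·
    · · · · # · ·
    · · · · · · ·
    · · · · · · ·
    · · · · · · ·

Final: 13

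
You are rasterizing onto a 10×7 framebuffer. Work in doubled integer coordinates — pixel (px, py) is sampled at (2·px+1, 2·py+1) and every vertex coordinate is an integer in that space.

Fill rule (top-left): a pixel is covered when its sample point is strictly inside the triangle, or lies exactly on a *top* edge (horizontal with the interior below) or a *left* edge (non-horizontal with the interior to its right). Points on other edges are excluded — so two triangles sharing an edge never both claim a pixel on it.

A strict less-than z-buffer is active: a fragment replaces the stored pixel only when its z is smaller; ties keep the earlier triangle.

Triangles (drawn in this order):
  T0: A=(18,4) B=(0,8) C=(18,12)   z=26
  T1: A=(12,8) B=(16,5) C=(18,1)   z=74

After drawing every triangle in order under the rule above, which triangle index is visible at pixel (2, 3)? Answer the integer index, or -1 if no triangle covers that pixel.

T0:
  2·area = 144  (B↔C swapped to make it positive)
  edge (18, 4)→(18, 12): d=(0,8) right/bottom  bias=-1
  edge (18, 12)→(0, 8): d=(-18,-4) top-left  bias=+0
  edge (0, 8)→(18, 4): d=(18,-4) top-left  bias=+0
    (7,2)@(15, 5): e=[24,114,6] → X
    (8,2)@(17, 5): e=[8,122,14] → X
    (9,2)@(19, 5): e=[-8,130,22] → .
    (2,3)@(5, 7): e=[104,38,2] → X
    (3,3)@(7, 7): e=[88,46,10] → X
    (4,3)@(9, 7): e=[72,54,18] → X
    (5,3)@(11, 7): e=[56,62,26] → X
    (6,3)@(13, 7): e=[40,70,34] → X
    (9,3)@(19, 7): e=[-8,94,58] → .
    (2,4)@(5, 9): e=[104,2,38] → X
    (9,4)@(19, 9): e=[-8,58,94] → .
    (2,5)@(5, 11): e=[104,-34,74] → .
  covered (18 px):
    . . . . . . . . . .
    . . . . . . . . . .
    . . . . . . . X X .
    . . X X X X X X X .
    . . X X X X X X X .
    . . . . . . . X X .
    . . . . . . . . . .
T1:
  2·area = 10  (B↔C swapped to make it positive)
  edge (12, 8)→(18, 1): d=(6,-7) top-left  bias=+0
  edge (18, 1)→(16, 5): d=(-2,4) right/bottom  bias=-1
  edge (16, 5)→(12, 8): d=(-4,3) right/bottom  bias=-1
    (8,1)@(17, 3): e=[5,0,5] → .  [on edge]
    (7,2)@(15, 5): e=[3,4,3] → X
    (8,2)@(17, 5): e=[17,-4,-3] → .
    (6,3)@(13, 7): e=[1,8,1] → X
    (7,3)@(15, 7): e=[15,0,-5] → .  [on edge]
    (6,4)@(13, 9): e=[13,4,-7] → .
    (6,5)@(13, 11): e=[25,0,-15] → .  [on edge]
  covered (2 px):
    . . . . . . . . . .
    . . . . . . . . . .
    . . . . . . . X . .
    . . . . . . X . . .
    . . . . . . . . . .
    . . . . . . . . . .
    . . . . . . . . . .

Z-buffer (winner per pixel, '.' = empty):
  . . . . . . . . . .
  . . . . . . . . . .
  . . . . . . . 0 0 .
  . . 0 0 0 0 0 0 0 .
  . . 0 0 0 0 0 0 0 .
  . . . . . . . 0 0 .
  . . . . . . . . . .

Result: 0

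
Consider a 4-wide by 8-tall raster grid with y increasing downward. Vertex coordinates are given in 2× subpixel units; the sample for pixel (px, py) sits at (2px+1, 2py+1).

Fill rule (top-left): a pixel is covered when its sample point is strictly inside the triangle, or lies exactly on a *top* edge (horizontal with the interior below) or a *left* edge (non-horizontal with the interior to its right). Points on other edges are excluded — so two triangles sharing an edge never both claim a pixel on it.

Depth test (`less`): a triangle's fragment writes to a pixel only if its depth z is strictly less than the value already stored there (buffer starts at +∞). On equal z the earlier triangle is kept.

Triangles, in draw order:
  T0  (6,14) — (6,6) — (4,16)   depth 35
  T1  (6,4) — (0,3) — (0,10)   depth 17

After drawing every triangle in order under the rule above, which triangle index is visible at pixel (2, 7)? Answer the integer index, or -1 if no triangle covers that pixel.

T0:
  2·area = 16  (B↔C swapped to make it positive)
  edge (6, 14)→(4, 16): d=(-2,2) right/bottom  bias=-1
  edge (4, 16)→(6, 6): d=(2,-10) top-left  bias=+0
  edge (6, 6)→(6, 14): d=(0,8) right/bottom  bias=-1
    (3,0)@(7, 1): e=[24,0,-8] → .  [on edge]
    (2,5)@(5, 11): e=[8,0,8] → X  [on edge]
    (3,5)@(7, 11): e=[4,20,-8] → .
    (2,6)@(5, 13): e=[4,4,8] → X
    (3,6)@(7, 13): e=[0,24,-8] → .  [on edge]
    (2,7)@(5, 15): e=[0,8,8] → .  [on edge]
  covered (2 px):
    . . . .
    . . . .
    . . . .
    . . . .
    . . . .
    . . X .
    . . X .
    . . . .
T1:
  2·area = 42  (B↔C swapped to make it positive)
  edge (6, 4)→(0, 10): d=(-6,6) right/bottom  bias=-1
  edge (0, 10)→(0, 3): d=(0,-7) top-left  bias=+0
  edge (0, 3)→(6, 4): d=(6,1) right/bottom  bias=-1
    (3,1)@(7, 3): e=[0,49,-7] → .  [on edge]
    (0,2)@(1, 5): e=[24,7,11] → X
    (1,2)@(3, 5): e=[12,21,9] → X
    (2,2)@(5, 5): e=[0,35,7] → .  [on edge]
    (0,3)@(1, 7): e=[12,7,23] → X
    (1,3)@(3, 7): e=[0,21,21] → .  [on edge]
    (0,4)@(1, 9): e=[0,7,35] → .  [on edge]
  covered (3 px):
    . . . .
    . . . .
    X X . .
    X . . .
    . . . .
    . . . .
    . . . .
    . . . .

Z-buffer (winner per pixel, '.' = empty):
  . . . .
  . . . .
  1 1 . .
  1 . . .
  . . . .
  . . 0 .
  . . 0 .
  . . . .

Result: -1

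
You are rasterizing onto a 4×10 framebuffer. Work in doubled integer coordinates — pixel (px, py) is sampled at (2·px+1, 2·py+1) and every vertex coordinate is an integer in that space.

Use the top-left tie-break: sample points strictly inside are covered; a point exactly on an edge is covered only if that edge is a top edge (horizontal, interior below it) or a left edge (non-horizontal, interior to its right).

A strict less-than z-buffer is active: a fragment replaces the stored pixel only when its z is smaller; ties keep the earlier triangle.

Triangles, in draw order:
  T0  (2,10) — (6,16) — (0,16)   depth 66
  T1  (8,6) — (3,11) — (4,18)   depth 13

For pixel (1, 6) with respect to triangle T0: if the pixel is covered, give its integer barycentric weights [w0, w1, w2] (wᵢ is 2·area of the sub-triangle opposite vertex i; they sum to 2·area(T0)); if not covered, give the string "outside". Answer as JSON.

T0:
  2·area = 36
  edge (2, 10)→(6, 16): d=(4,6) right/bottom  bias=-1
  edge (6, 16)→(0, 16): d=(-6,0) right/bottom  bias=-1
  edge (0, 16)→(2, 10): d=(2,-6) top-left  bias=+0
    (2,0)@(5, 1): e=[-54,90,0] → ·  [on edge]
    (1,3)@(3, 7): e=[-18,54,0] → ·  [on edge]
    (0,6)@(1, 13): e=[18,18,0] → █  [on edge]
    (1,6)@(3, 13): e=[6,18,12] → █
    (2,6)@(5, 13): e=[-6,18,24] → ·
    (0,7)@(1, 15): e=[26,6,4] → █
    (2,7)@(5, 15): e=[2,6,28] → █
    (3,7)@(7, 15): e=[-10,6,40] → ·
    (0,8)@(1, 17): e=[34,-6,8] → ·
    (1,8)@(3, 17): e=[22,-6,20] → ·
    (2,8)@(5, 17): e=[10,-6,32] → ·
  covered (5 px):
    · · · ·
    · · · ·
    · · · ·
    · · · ·
    · · · ·
    · · · ·
    █ █ · ·
    █ █ █ ·
    · · · ·
    · · · ·
T1:
  2·area = 40  (B↔C swapped to make it positive)
  edge (8, 6)→(4, 18): d=(-4,12) right/bottom  bias=-1
  edge (4, 18)→(3, 11): d=(-1,-7) top-left  bias=+0
  edge (3, 11)→(8, 6): d=(5,-5) top-left  bias=+0
    (3,3)@(7, 7): e=[8,32,0] → █  [on edge]
    (2,4)@(5, 9): e=[24,16,0] → █  [on edge]
    (3,4)@(7, 9): e=[0,30,10] → ·  [on edge]
    (1,5)@(3, 11): e=[40,0,0] → █  [on edge]
    (3,5)@(7, 11): e=[-8,28,20] → ·
    (0,6)@(1, 13): e=[56,-16,0] → ·  [on edge]
    (1,6)@(3, 13): e=[32,-2,10] → ·
    (2,6)@(5, 13): e=[8,12,20] → █
    (3,6)@(7, 13): e=[-16,26,30] → ·
    (2,7)@(5, 15): e=[0,10,30] → ·  [on edge]
  covered (5 px):
    · · · ·
    · · · ·
    · · · ·
    · · · █
    · · █ ·
    · █ █ ·
    · · █ ·
    · · · ·
    · · · ·
    · · · ·

Result: [18,12,6]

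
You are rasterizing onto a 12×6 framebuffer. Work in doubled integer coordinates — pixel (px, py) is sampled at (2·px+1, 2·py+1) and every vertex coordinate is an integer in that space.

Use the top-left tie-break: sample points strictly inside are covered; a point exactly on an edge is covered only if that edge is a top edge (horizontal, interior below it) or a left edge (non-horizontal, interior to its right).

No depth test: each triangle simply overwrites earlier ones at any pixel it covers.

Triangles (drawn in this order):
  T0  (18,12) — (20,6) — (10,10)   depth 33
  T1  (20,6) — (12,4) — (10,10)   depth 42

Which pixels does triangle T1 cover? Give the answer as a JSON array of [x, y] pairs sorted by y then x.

T0:
  2·area = 52  (B↔C swapped to make it positive)
  edge (18, 12)→(10, 10): d=(-8,-2) top-left  bias=+0
  edge (10, 10)→(20, 6): d=(10,-4) top-left  bias=+0
  edge (20, 6)→(18, 12): d=(-2,6) right/bottom  bias=-1
    (10,1)@(21, 3): e=[78,-26,0] → .  [on edge]
    (9,3)@(19, 7): e=[42,6,4] → X
    (10,3)@(21, 7): e=[46,14,-8] → .
    (6,4)@(13, 9): e=[14,2,36] → X
    (7,4)@(15, 9): e=[18,10,24] → X
    (8,4)@(17, 9): e=[22,18,12] → X
    (9,4)@(19, 9): e=[26,26,0] → .  [on edge]
    (6,5)@(13, 11): e=[-2,22,32] → .
    (7,5)@(15, 11): e=[2,30,20] → X
    (9,5)@(19, 11): e=[10,46,-4] → .
  covered (6 px):
    . . . . . . . . . . . .
    . . . . . . . . . . . .
    . . . . . . . . . . . .
    . . . . . . . . . X . .
    . . . . . . X X X . . .
    . . . . . . . X X . . .
T1:
  2·area = 52  (B↔C swapped to make it positive)
  edge (20, 6)→(10, 10): d=(-10,4) right/bottom  bias=-1
  edge (10, 10)→(12, 4): d=(2,-6) top-left  bias=+0
  edge (12, 4)→(20, 6): d=(8,2) right/bottom  bias=-1
    (6,0)@(13, 1): e=[78,0,-26] → .  [on edge]
    (6,2)@(13, 5): e=[38,8,6] → X
    (7,2)@(15, 5): e=[30,20,2] → X
    (8,2)@(17, 5): e=[22,32,-2] → .
    (5,3)@(11, 7): e=[26,0,26] → X  [on edge]
    (8,3)@(17, 7): e=[2,36,14] → X
    (9,3)@(19, 7): e=[-6,48,10] → .
    (5,4)@(11, 9): e=[6,4,42] → X
    (6,4)@(13, 9): e=[-2,16,38] → .
    (7,4)@(15, 9): e=[-10,28,34] → .
    (8,4)@(17, 9): e=[-18,40,30] → .
    (5,5)@(11, 11): e=[-14,8,58] → .
  covered (7 px):
    . . . . . . . . . . . .
    . . . . . . . . . . . .
    . . . . . . X X . . . .
    . . . . . X X X X . . .
    . . . . . X . . . . . .
    . . . . . . . . . . . .

Final: [[6,2],[7,2],[5,3],[6,3],[7,3],[8,3],[5,4]]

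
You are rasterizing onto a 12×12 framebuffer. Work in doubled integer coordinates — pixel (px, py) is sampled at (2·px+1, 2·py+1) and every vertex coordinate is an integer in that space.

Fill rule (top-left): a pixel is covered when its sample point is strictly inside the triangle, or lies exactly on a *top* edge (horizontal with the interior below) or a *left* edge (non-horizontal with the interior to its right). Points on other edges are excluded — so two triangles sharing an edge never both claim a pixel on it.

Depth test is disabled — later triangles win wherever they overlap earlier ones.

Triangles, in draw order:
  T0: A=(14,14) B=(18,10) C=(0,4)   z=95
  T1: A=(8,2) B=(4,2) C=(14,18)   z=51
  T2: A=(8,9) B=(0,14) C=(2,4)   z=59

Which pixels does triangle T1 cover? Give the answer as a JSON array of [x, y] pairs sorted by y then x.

T0:
  2·area = 96  (B↔C swapped to make it positive)
  edge (14, 14)→(0, 4): d=(-14,-10) top-left  bias=+0
  edge (0, 4)→(18, 10): d=(18,6) right/bottom  bias=-1
  edge (18, 10)→(14, 14): d=(-4,4) right/bottom  bias=-1
    (1,2)@(3, 5): e=[16,0,80] → ·  [on edge]
    (11,2)@(23, 5): e=[216,-120,0] → ·  [on edge]
    (2,3)@(5, 7): e=[8,24,64] → #
    (3,3)@(7, 7): e=[28,12,56] → #
    (4,3)@(9, 7): e=[48,0,48] → ·  [on edge]
    (10,3)@(21, 7): e=[168,-72,0] → ·  [on edge]
    (2,4)@(5, 9): e=[-20,60,56] → ·
    (3,4)@(7, 9): e=[0,48,48] → #  [on edge]
    (4,4)@(9, 9): e=[20,36,40] → #
    (5,4)@(11, 9): e=[40,24,32] → #
    (6,4)@(13, 9): e=[60,12,24] → #
    (7,4)@(15, 9): e=[80,0,16] → ·  [on edge]
    (9,4)@(19, 9): e=[120,-24,0] → ·  [on edge]
    (8,5)@(17, 11): e=[72,24,0] → ·  [on edge]
    (10,5)@(21, 11): e=[112,0,-16] → ·  [on edge]
    (7,6)@(15, 13): e=[24,72,0] → ·  [on edge]
    (6,7)@(13, 15): e=[-24,120,0] → ·  [on edge]
    (5,8)@(11, 17): e=[-72,168,0] → ·  [on edge]
    (4,9)@(9, 19): e=[-120,216,0] → ·  [on edge]
    (10,9)@(21, 19): e=[0,144,-48] → ·  [on edge]
    (3,10)@(7, 21): e=[-168,264,0] → ·  [on edge]
    (2,11)@(5, 23): e=[-216,312,0] → ·  [on edge]
  covered (10 px):
    · · · · · · · · · · · ·
    · · · · · · · · · · · ·
    · · · · · · · · · · · ·
    · · # # · · · · · · · ·
    · · · # # # # · · · · ·
    · · · · · # # # · · · ·
    · · · · · · # · · · · ·
    · · · · · · · · · · · ·
    · · · · · · · · · · · ·
    · · · · · · · · · · · ·
    · · · · · · · · · · · ·
    · · · · · · · · · · · ·
T1:
  2·area = 64  (B↔C swapped to make it positive)
  edge (8, 2)→(14, 18): d=(6,16) right/bottom  bias=-1
  edge (14, 18)→(4, 2): d=(-10,-16) top-left  bias=+0
  edge (4, 2)→(8, 2): d=(4,0) top-left  bias=+0
    (2,1)@(5, 3): e=[54,6,4] → #
    (3,1)@(7, 3): e=[22,38,4] → #
    (4,1)@(9, 3): e=[-10,70,4] → ·
    (2,2)@(5, 5): e=[66,-14,12] → ·
    (3,2)@(7, 5): e=[34,18,12] → #
    (4,2)@(9, 5): e=[2,50,12] → #
    (5,2)@(11, 5): e=[-30,82,12] → ·
    (3,3)@(7, 7): e=[46,-2,20] → ·
    (4,3)@(9, 7): e=[14,30,20] → #
    (5,3)@(11, 7): e=[-18,62,20] → ·
    (4,4)@(9, 9): e=[26,10,28] → #
    (5,4)@(11, 9): e=[-6,42,28] → ·
  covered (8 px):
    · · · · · · · · · · · ·
    · · # # · · · · · · · ·
    · · · # # · · · · · · ·
    · · · · # · · · · · · ·
    · · · · # · · · · · · ·
    · · · · · # · · · · · ·
    · · · · · # · · · · · ·
    · · · · · · · · · · · ·
    · · · · · · · · · · · ·
    · · · · · · · · · · · ·
    · · · · · · · · · · · ·
    · · · · · · · · · · · ·
T2:
  2·area = 70
  edge (8, 9)→(0, 14): d=(-8,5) right/bottom  bias=-1
  edge (0, 14)→(2, 4): d=(2,-10) top-left  bias=+0
  edge (2, 4)→(8, 9): d=(6,5) right/bottom  bias=-1
    (1,2)@(3, 5): e=[57,12,1] → #
    (2,2)@(5, 5): e=[47,32,-9] → ·
    (1,3)@(3, 7): e=[41,16,13] → #
    (2,3)@(5, 7): e=[31,36,3] → #
    (3,3)@(7, 7): e=[21,56,-7] → ·
    (0,4)@(1, 9): e=[35,0,35] → #  [on edge]
    (3,4)@(7, 9): e=[5,60,5] → #
    (4,4)@(9, 9): e=[-5,80,-5] → ·
    (0,5)@(1, 11): e=[19,4,47] → #
    (2,5)@(5, 11): e=[-1,44,27] → ·
    (3,5)@(7, 11): e=[-11,64,17] → ·
    (0,6)@(1, 13): e=[3,8,59] → #
  covered (10 px):
    · · · · · · · · · · · ·
    · · · · · · · · · · · ·
    · # · · · · · · · · · ·
    · # # · · · · · · · · ·
    # # # # · · · · · · · ·
    # # · · · · · · · · · ·
    # · · · · · · · · · · ·
    · · · · · · · · · · · ·
    · · · · · · · · · · · ·
    · · · · · · · · · · · ·
    · · · · · · · · · · · ·
    · · · · · · · · · · · ·

Result: [[2,1],[3,1],[3,2],[4,2],[4,3],[4,4],[5,5],[5,6]]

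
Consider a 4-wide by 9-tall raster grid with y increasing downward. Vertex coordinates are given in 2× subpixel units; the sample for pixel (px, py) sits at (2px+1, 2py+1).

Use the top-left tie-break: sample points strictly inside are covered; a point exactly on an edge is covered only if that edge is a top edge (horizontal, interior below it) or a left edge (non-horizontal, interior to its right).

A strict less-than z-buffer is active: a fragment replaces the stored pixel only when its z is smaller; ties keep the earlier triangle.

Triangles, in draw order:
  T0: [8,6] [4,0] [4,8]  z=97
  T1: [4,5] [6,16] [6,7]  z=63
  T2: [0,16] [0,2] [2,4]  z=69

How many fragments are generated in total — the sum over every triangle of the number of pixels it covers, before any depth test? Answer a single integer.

T0:
  2·area = 32  (B↔C swapped to make it positive)
  edge (8, 6)→(4, 8): d=(-4,2) right/bottom  bias=-1
  edge (4, 8)→(4, 0): d=(0,-8) top-left  bias=+0
  edge (4, 0)→(8, 6): d=(4,6) right/bottom  bias=-1
    (2,1)@(5, 3): e=[18,8,6] → #
    (3,1)@(7, 3): e=[14,24,-6] → ·
    (2,2)@(5, 5): e=[10,8,14] → #
    (3,2)@(7, 5): e=[6,24,2] → #
    (2,3)@(5, 7): e=[2,8,22] → #
    (3,3)@(7, 7): e=[-2,24,10] → ·
    (2,4)@(5, 9): e=[-6,8,30] → ·
  covered (4 px):
    · · · ·
    · · # ·
    · · # #
    · · # ·
    · · · ·
    · · · ·
    · · · ·
    · · · ·
    · · · ·
T1:
  2·area = 18  (B↔C swapped to make it positive)
  edge (4, 5)→(6, 7): d=(2,2) right/bottom  bias=-1
  edge (6, 7)→(6, 16): d=(0,9) right/bottom  bias=-1
  edge (6, 16)→(4, 5): d=(-2,-11) top-left  bias=+0
    (2,3)@(5, 7): e=[2,9,7] → #
    (3,3)@(7, 7): e=[-2,-9,29] → ·
    (2,4)@(5, 9): e=[6,9,3] → #
    (3,4)@(7, 9): e=[2,-9,25] → ·
    (2,5)@(5, 11): e=[10,9,-1] → ·
  covered (2 px):
    · · · ·
    · · · ·
    · · · ·
    · · # ·
    · · # ·
    · · · ·
    · · · ·
    · · · ·
    · · · ·
T2:
  2·area = 28
  edge (0, 16)→(0, 2): d=(0,-14) top-left  bias=+0
  edge (0, 2)→(2, 4): d=(2,2) right/bottom  bias=-1
  edge (2, 4)→(0, 16): d=(-2,12) right/bottom  bias=-1
    (0,1)@(1, 3): e=[14,0,14] → ·  [on edge]
    (0,2)@(1, 5): e=[14,4,10] → #
    (1,2)@(3, 5): e=[42,0,-14] → ·  [on edge]
    (0,3)@(1, 7): e=[14,8,6] → #
    (1,3)@(3, 7): e=[42,4,-18] → ·
    (2,3)@(5, 7): e=[70,0,-42] → ·  [on edge]
    (0,4)@(1, 9): e=[14,12,2] → #
    (1,4)@(3, 9): e=[42,8,-22] → ·
    (3,4)@(7, 9): e=[98,0,-70] → ·  [on edge]
    (0,5)@(1, 11): e=[14,16,-2] → ·
  covered (3 px):
    · · · ·
    · · · ·
    # · · ·
    # · · ·
    # · · ·
    · · · ·
    · · · ·
    · · · ·
    · · · ·

Final: 9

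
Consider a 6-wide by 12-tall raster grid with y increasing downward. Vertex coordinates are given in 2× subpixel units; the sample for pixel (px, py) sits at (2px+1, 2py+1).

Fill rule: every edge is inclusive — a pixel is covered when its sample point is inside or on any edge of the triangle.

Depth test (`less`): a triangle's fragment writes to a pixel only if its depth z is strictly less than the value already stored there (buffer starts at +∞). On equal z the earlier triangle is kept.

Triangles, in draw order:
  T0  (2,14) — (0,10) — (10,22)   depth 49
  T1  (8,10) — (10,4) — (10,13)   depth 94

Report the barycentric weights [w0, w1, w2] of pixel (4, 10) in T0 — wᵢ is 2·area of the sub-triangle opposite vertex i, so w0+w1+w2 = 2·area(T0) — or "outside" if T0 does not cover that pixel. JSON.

T0:
  2·area = 16
  edge (2, 14)→(0, 10): d=(-2,-4) inclusive
  edge (0, 10)→(10, 22): d=(10,12) inclusive
  edge (10, 22)→(2, 14): d=(-8,-8) inclusive
    (0,6)@(1, 13): e=[-2,18,0] → ·  [on edge]
    (1,7)@(3, 15): e=[2,14,0] → #  [on edge]
    (2,7)@(5, 15): e=[10,-10,16] → ·
    (1,8)@(3, 17): e=[-2,34,-16] → ·
    (2,8)@(5, 17): e=[6,10,0] → #  [on edge]
    (3,8)@(7, 17): e=[14,-14,16] → ·
    (2,9)@(5, 19): e=[2,30,-16] → ·
    (3,9)@(7, 19): e=[10,6,0] → #  [on edge]
    (4,9)@(9, 19): e=[18,-18,16] → ·
    (3,10)@(7, 21): e=[6,26,-16] → ·
    (4,10)@(9, 21): e=[14,2,0] → #  [on edge]
    (5,10)@(11, 21): e=[22,-22,16] → ·
    (5,11)@(11, 23): e=[18,-2,0] → ·  [on edge]
  covered (4 px):
    · · · · · ·
    · · · · · ·
    · · · · · ·
    · · · · · ·
    · · · · · ·
    · · · · · ·
    · · · · · ·
    · # · · · ·
    · · # · · ·
    · · · # · ·
    · · · · # ·
    · · · · · ·
T1:
  2·area = 18
  edge (8, 10)→(10, 4): d=(2,-6) inclusive
  edge (10, 4)→(10, 13): d=(0,9) inclusive
  edge (10, 13)→(8, 10): d=(-2,-3) inclusive
    (5,0)@(11, 1): e=[0,-9,27] → ·  [on edge]
    (4,3)@(9, 7): e=[0,9,9] → #  [on edge]
    (5,3)@(11, 7): e=[12,-9,15] → ·
    (4,4)@(9, 9): e=[4,9,5] → #
    (5,4)@(11, 9): e=[16,-9,11] → ·
    (4,5)@(9, 11): e=[8,9,1] → #
    (5,5)@(11, 11): e=[20,-9,7] → ·
    (3,6)@(7, 13): e=[0,27,-9] → ·  [on edge]
    (4,6)@(9, 13): e=[12,9,-3] → ·
    (2,9)@(5, 19): e=[0,45,-27] → ·  [on edge]
  covered (3 px):
    · · · · · ·
    · · · · · ·
    · · · · · ·
    · · · · # ·
    · · · · # ·
    · · · · # ·
    · · · · · ·
    · · · · · ·
    · · · · · ·
    · · · · · ·
    · · · · · ·
    · · · · · ·

Result: [2,0,14]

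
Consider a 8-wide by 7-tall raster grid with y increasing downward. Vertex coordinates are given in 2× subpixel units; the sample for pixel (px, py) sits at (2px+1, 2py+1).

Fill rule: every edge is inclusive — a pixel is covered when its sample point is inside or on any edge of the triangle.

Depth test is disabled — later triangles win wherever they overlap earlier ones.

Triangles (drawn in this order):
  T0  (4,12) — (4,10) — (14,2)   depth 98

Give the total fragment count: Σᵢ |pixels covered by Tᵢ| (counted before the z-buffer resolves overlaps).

T0:
  2·area = 20
  edge (4, 12)→(4, 10): d=(0,-2) inclusive
  edge (4, 10)→(14, 2): d=(10,-8) inclusive
  edge (14, 2)→(4, 12): d=(-10,10) inclusive
    (7,0)@(15, 1): e=[22,-2,0] → ·  [on edge]
    (6,1)@(13, 3): e=[18,2,0] → █  [on edge]
    (7,1)@(15, 3): e=[22,18,-20] → ·
    (5,2)@(11, 5): e=[14,6,0] → █  [on edge]
    (6,2)@(13, 5): e=[18,22,-20] → ·
    (4,3)@(9, 7): e=[10,10,0] → █  [on edge]
    (5,3)@(11, 7): e=[14,26,-20] → ·
    (3,4)@(7, 9): e=[6,14,0] → █  [on edge]
    (4,4)@(9, 9): e=[10,30,-20] → ·
    (2,5)@(5, 11): e=[2,18,0] → █  [on edge]
    (3,5)@(7, 11): e=[6,34,-20] → ·
    (1,6)@(3, 13): e=[-2,22,0] → ·  [on edge]
  covered (5 px):
    · · · · · · · ·
    · · · · · · █ ·
    · · · · · █ · ·
    · · · · █ · · ·
    · · · █ · · · ·
    · · █ · · · · ·
    · · · · · · · ·

Result: 5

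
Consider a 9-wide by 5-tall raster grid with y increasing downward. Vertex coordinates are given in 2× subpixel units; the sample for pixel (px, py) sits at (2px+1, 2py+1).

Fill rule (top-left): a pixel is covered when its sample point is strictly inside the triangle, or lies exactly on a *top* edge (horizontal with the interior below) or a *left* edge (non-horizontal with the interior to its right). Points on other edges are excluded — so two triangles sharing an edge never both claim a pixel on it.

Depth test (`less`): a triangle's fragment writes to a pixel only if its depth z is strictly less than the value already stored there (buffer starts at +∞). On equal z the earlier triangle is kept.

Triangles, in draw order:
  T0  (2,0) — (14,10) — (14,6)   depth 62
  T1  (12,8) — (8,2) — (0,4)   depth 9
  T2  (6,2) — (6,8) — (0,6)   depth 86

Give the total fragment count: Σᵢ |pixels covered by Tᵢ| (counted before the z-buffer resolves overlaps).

T0:
  2·area = 48  (B↔C swapped to make it positive)
  edge (2, 0)→(14, 6): d=(12,6) right/bottom  bias=-1
  edge (14, 6)→(14, 10): d=(0,4) right/bottom  bias=-1
  edge (14, 10)→(2, 0): d=(-12,-10) top-left  bias=+0
    (3,1)@(7, 3): e=[6,28,14] → #
    (4,1)@(9, 3): e=[-6,20,34] → ·
    (3,2)@(7, 5): e=[30,28,-10] → ·
    (4,2)@(9, 5): e=[18,20,10] → #
    (5,2)@(11, 5): e=[6,12,30] → #
    (6,2)@(13, 5): e=[-6,4,50] → ·
    (4,3)@(9, 7): e=[42,20,-14] → ·
    (5,3)@(11, 7): e=[30,12,6] → #
    (6,3)@(13, 7): e=[18,4,26] → #
    (7,3)@(15, 7): e=[6,-4,46] → ·
    (5,4)@(11, 9): e=[54,12,-18] → ·
    (6,4)@(13, 9): e=[42,4,2] → #
  covered (6 px):
    · · · · · · · · ·
    · · · # · · · · ·
    · · · · # # · · ·
    · · · · · # # · ·
    · · · · · · # · ·
T1:
  2·area = 56  (B↔C swapped to make it positive)
  edge (12, 8)→(0, 4): d=(-12,-4) top-left  bias=+0
  edge (0, 4)→(8, 2): d=(8,-2) top-left  bias=+0
  edge (8, 2)→(12, 8): d=(4,6) right/bottom  bias=-1
    (2,1)@(5, 3): e=[32,2,22] → #
    (3,1)@(7, 3): e=[40,6,10] → #
    (4,1)@(9, 3): e=[48,10,-2] → ·
    (1,2)@(3, 5): e=[0,14,42] → #  [on edge]
    (4,2)@(9, 5): e=[24,26,6] → #
    (5,2)@(11, 5): e=[32,30,-6] → ·
    (1,3)@(3, 7): e=[-24,30,50] → ·
    (2,3)@(5, 7): e=[-16,34,38] → ·
    (3,3)@(7, 7): e=[-8,38,26] → ·
    (4,3)@(9, 7): e=[0,42,14] → #  [on edge]
    (5,3)@(11, 7): e=[8,46,2] → #
    (6,3)@(13, 7): e=[16,50,-10] → ·
    (7,4)@(15, 9): e=[0,70,-14] → ·  [on edge]
  covered (8 px):
    · · · · · · · · ·
    · · # # · · · · ·
    · # # # # · · · ·
    · · · · # # · · ·
    · · · · · · · · ·
T2:
  2·area = 36
  edge (6, 2)→(6, 8): d=(0,6) right/bottom  bias=-1
  edge (6, 8)→(0, 6): d=(-6,-2) top-left  bias=+0
  edge (0, 6)→(6, 2): d=(6,-4) top-left  bias=+0
    (2,1)@(5, 3): e=[6,28,2] → #
    (3,1)@(7, 3): e=[-6,32,10] → ·
    (1,2)@(3, 5): e=[18,12,6] → #
    (3,2)@(7, 5): e=[-6,20,22] → ·
    (1,3)@(3, 7): e=[18,0,18] → #  [on edge]
    (3,3)@(7, 7): e=[-6,8,34] → ·
    (1,4)@(3, 9): e=[18,-12,30] → ·
    (2,4)@(5, 9): e=[6,-8,38] → ·
    (4,4)@(9, 9): e=[-18,0,54] → ·  [on edge]
  covered (5 px):
    · · · · · · · · ·
    · · # · · · · · ·
    · # # · · · · · ·
    · # # · · · · · ·
    · · · · · · · · ·

Answer: 19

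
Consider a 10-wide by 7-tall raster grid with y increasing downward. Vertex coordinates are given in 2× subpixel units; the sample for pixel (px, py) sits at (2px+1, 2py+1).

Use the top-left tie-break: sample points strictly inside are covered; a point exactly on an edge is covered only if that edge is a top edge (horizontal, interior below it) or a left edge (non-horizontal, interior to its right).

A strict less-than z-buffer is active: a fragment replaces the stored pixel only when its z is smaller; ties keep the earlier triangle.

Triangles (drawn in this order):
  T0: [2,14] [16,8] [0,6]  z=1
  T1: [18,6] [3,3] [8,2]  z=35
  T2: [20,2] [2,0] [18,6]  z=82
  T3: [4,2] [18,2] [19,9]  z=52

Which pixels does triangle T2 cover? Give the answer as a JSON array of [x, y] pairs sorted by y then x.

T0:
  2·area = 124  (B↔C swapped to make it positive)
  edge (2, 14)→(0, 6): d=(-2,-8) top-left  bias=+0
  edge (0, 6)→(16, 8): d=(16,2) right/bottom  bias=-1
  edge (16, 8)→(2, 14): d=(-14,6) right/bottom  bias=-1
    (0,3)@(1, 7): e=[6,14,104] → #
    (1,3)@(3, 7): e=[22,10,92] → #
    (2,3)@(5, 7): e=[38,6,80] → #
    (3,3)@(7, 7): e=[54,2,68] → #
    (4,3)@(9, 7): e=[70,-2,56] → ·
    (0,4)@(1, 9): e=[2,46,76] → #
    (4,4)@(9, 9): e=[66,30,28] → #
    (5,4)@(11, 9): e=[82,26,16] → #
    (6,4)@(13, 9): e=[98,22,4] → #
    (7,4)@(15, 9): e=[114,18,-8] → ·
    (0,5)@(1, 11): e=[-2,78,48] → ·
    (1,5)@(3, 11): e=[14,74,36] → #
    (4,5)@(9, 11): e=[62,62,0] → ·  [on edge]
  covered (15 px):
    · · · · · · · · · ·
    · · · · · · · · · ·
    · · · · · · · · · ·
    # # # # · · · · · ·
    # # # # # # # · · ·
    · # # # · · · · · ·
    · # · · · · · · · ·
T1:
  2·area = 30
  edge (18, 6)→(3, 3): d=(-15,-3) top-left  bias=+0
  edge (3, 3)→(8, 2): d=(5,-1) top-left  bias=+0
  edge (8, 2)→(18, 6): d=(10,4) right/bottom  bias=-1
    (6,0)@(13, 1): e=[60,0,-30] → ·  [on edge]
    (1,1)@(3, 3): e=[0,0,30] → #  [on edge]
    (2,1)@(5, 3): e=[6,2,22] → #
    (3,1)@(7, 3): e=[12,4,14] → #
    (4,1)@(9, 3): e=[18,6,6] → #
    (5,1)@(11, 3): e=[24,8,-2] → ·
    (1,2)@(3, 5): e=[-30,10,50] → ·
    (2,2)@(5, 5): e=[-24,12,42] → ·
    (3,2)@(7, 5): e=[-18,14,34] → ·
    (4,2)@(9, 5): e=[-12,16,26] → ·
    (6,2)@(13, 5): e=[0,20,10] → #  [on edge]
    (7,2)@(15, 5): e=[6,22,2] → #
  covered (6 px):
    · · · · · · · · · ·
    · # # # # · · · · ·
    · · · · · · # # · ·
    · · · · · · · · · ·
    · · · · · · · · · ·
    · · · · · · · · · ·
    · · · · · · · · · ·
T2:
  2·area = 76  (B↔C swapped to make it positive)
  edge (20, 2)→(18, 6): d=(-2,4) right/bottom  bias=-1
  edge (18, 6)→(2, 0): d=(-16,-6) top-left  bias=+0
  edge (2, 0)→(20, 2): d=(18,2) right/bottom  bias=-1
    (2,0)@(5, 1): e=[62,2,12] → #
    (3,0)@(7, 1): e=[54,14,8] → #
    (4,0)@(9, 1): e=[46,26,4] → #
    (5,0)@(11, 1): e=[38,38,0] → ·  [on edge]
    (2,1)@(5, 3): e=[58,-30,48] → ·
    (3,1)@(7, 3): e=[50,-18,44] → ·
    (4,1)@(9, 3): e=[42,-6,40] → ·
    (5,1)@(11, 3): e=[34,6,36] → #
    (6,1)@(13, 3): e=[26,18,32] → #
    (7,1)@(15, 3): e=[18,30,28] → #
    (8,1)@(17, 3): e=[10,42,24] → #
    (9,1)@(19, 3): e=[2,54,20] → #
  covered (9 px):
    · · # # # · · · · ·
    · · · · · # # # # #
    · · · · · · · · # ·
    · · · · · · · · · ·
    · · · · · · · · · ·
    · · · · · · · · · ·
    · · · · · · · · · ·
T3:
  2·area = 98
  edge (4, 2)→(18, 2): d=(14,0) top-left  bias=+0
  edge (18, 2)→(19, 9): d=(1,7) right/bottom  bias=-1
  edge (19, 9)→(4, 2): d=(-15,-7) top-left  bias=+0
    (3,1)@(7, 3): e=[14,78,6] → #
    (4,1)@(9, 3): e=[14,64,20] → #
    (5,1)@(11, 3): e=[14,50,34] → #
    (6,1)@(13, 3): e=[14,36,48] → #
    (7,1)@(15, 3): e=[14,22,62] → #
    (8,1)@(17, 3): e=[14,8,76] → #
    (9,1)@(19, 3): e=[14,-6,90] → ·
    (3,2)@(7, 5): e=[42,80,-24] → ·
    (4,2)@(9, 5): e=[42,66,-10] → ·
    (5,2)@(11, 5): e=[42,52,4] → #
    (9,2)@(19, 5): e=[42,-4,60] → ·
    (5,3)@(11, 7): e=[70,54,-26] → ·
    (9,4)@(19, 9): e=[98,0,0] → ·  [on edge]
  covered (12 px):
    · · · · · · · · · ·
    · · · # # # # # # ·
    · · · · · # # # # ·
    · · · · · · · # # ·
    · · · · · · · · · ·
    · · · · · · · · · ·
    · · · · · · · · · ·

Final: [[2,0],[3,0],[4,0],[5,1],[6,1],[7,1],[8,1],[9,1],[8,2]]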